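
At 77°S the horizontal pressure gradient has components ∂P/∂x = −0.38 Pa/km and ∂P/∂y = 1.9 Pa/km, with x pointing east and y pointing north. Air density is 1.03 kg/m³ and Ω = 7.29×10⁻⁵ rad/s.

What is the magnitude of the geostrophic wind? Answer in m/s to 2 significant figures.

Coriolis parameter at 77°S:
f = 2Ω sin φ = 2 × 7.29×10⁻⁵ × sin 77° = 1.42×10⁻⁴ s⁻¹
In the Southern Hemisphere f is negative: f = −1.42×10⁻⁴ s⁻¹.
Component geostrophic relations (x east, y north):
u_g = −(1/(fρ)) ∂P/∂y,  v_g = (1/(fρ)) ∂P/∂x
u_g = −(1.9×10⁻³)/(−1.42×10⁻⁴ × 1.03) = 13.0 m/s;  v_g = (−0.38×10⁻³)/(−1.42×10⁻⁴ × 1.03) = 2.60 m/s
|V_g| = √(u_g² + v_g²) = 13.2 m/s

13 m/s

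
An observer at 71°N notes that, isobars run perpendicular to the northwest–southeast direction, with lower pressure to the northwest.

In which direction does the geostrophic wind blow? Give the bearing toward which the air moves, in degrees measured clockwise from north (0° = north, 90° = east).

045°

The pressure-gradient force points toward the northwest (bearing 315°).
Geostrophic balance: in the Northern Hemisphere the Coriolis force deflects motion to the right, so the geostrophic wind blows 90° to the right of the pressure-gradient force (low pressure on the left).
Rotating 315° by 90° clockwise gives 045° — the wind blows toward the northeast.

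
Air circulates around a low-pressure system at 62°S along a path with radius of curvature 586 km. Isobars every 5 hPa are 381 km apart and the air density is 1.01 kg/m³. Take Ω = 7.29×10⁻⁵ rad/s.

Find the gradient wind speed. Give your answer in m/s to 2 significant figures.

Coriolis parameter at 62°S:
f = 2Ω sin φ = 2 × 7.29×10⁻⁵ × sin 62° = 1.29×10⁻⁴ s⁻¹
Pressure gradient: |∂P/∂n| = 500 Pa / 381000 m = 1.31×10⁻³ Pa/m
Geostrophic speed: V_g = |∂P/∂n|/(fρ) = 1.31×10⁻³/(1.29×10⁻⁴ × 1.01) = 10.1 m/s
Around a low, centrifugal force acts outward with Coriolis, so pressure-gradient force balances both:
(1/ρ)|∂P/∂n| = fV + V²/R  →  V² + fR·V − fR·V_g = 0
With fR = 1.29×10⁻⁴ × 586×10³ m = 75.4 m/s:
V = [−fR + √((fR)² + 4 fR V_g)]/2 = [−75.4 + √(75.4² + 4×75.4×10.1)]/2 = 9.02 m/s
Subgeostrophic (V < V_g = 10.1 m/s), as expected around a low.

9.0 m/s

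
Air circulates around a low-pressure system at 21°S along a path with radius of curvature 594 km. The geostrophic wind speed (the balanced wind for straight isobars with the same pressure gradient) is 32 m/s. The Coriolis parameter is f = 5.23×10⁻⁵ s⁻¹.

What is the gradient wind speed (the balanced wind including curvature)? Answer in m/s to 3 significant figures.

19.6 m/s

Around a low, centrifugal force acts outward with Coriolis, so pressure-gradient force balances both:
(1/ρ)|∂P/∂n| = fV + V²/R  →  V² + fR·V − fR·V_g = 0
With fR = 5.23×10⁻⁵ × 594×10³ m = 31.1 m/s:
V = [−fR + √((fR)² + 4 fR V_g)]/2 = [−31.1 + √(31.1² + 4×31.1×32)]/2 = 19.6 m/s
Subgeostrophic (V < V_g = 32 m/s), as expected around a low.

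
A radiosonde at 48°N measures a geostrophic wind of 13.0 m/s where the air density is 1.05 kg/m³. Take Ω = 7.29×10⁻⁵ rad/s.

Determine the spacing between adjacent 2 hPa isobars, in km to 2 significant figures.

140 km

Coriolis parameter at 48°N:
f = 2Ω sin φ = 2 × 7.29×10⁻⁵ × sin 48° = 1.08×10⁻⁴ s⁻¹
Geostrophic balance rearranged: |∂P/∂n| = f ρ V_g
|∂P/∂n| = 1.08×10⁻⁴ × 1.05 × 13.0 = 1.48×10⁻³ Pa/m
Isobar spacing: Δn = ΔP/|∂P/∂n| = 200 Pa / 1.48×10⁻³ Pa/m = 135228 m ≈ 140 km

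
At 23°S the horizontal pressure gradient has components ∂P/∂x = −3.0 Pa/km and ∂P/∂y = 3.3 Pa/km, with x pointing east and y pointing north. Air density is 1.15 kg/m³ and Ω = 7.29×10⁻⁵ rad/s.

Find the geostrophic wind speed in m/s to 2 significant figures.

Coriolis parameter at 23°S:
f = 2Ω sin φ = 2 × 7.29×10⁻⁵ × sin 23° = 5.70×10⁻⁵ s⁻¹
In the Southern Hemisphere f is negative: f = −5.70×10⁻⁵ s⁻¹.
Component geostrophic relations (x east, y north):
u_g = −(1/(fρ)) ∂P/∂y,  v_g = (1/(fρ)) ∂P/∂x
u_g = −(3.3×10⁻³)/(−5.70×10⁻⁵ × 1.15) = 50.4 m/s;  v_g = (−3.0×10⁻³)/(−5.70×10⁻⁵ × 1.15) = 45.8 m/s
|V_g| = √(u_g² + v_g²) = 68.1 m/s

68 m/s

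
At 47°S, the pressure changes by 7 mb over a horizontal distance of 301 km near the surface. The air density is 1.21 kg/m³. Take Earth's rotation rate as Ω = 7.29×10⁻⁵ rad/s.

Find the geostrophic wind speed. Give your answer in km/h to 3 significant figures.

Coriolis parameter at 47°S:
f = 2Ω sin φ = 2 × 7.29×10⁻⁵ × sin 47° = 1.07×10⁻⁴ s⁻¹
Pressure gradient: |∂P/∂n| = 700 Pa / 301000 m = 2.33×10⁻³ Pa/m
Geostrophic balance (pressure-gradient force = Coriolis force):
V_g = (1/(fρ)) |∂P/∂n| = 2.33×10⁻³ / (1.07×10⁻⁴ × 1.21) = 18.0 m/s
Converting: 18.0 m/s × 3.6 = 64.9 km/h

64.9 km/h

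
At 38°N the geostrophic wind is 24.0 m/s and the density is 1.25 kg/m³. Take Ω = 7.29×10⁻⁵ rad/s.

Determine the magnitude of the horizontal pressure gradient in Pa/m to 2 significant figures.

Coriolis parameter at 38°N:
f = 2Ω sin φ = 2 × 7.29×10⁻⁵ × sin 38° = 8.98×10⁻⁵ s⁻¹
Geostrophic balance rearranged: |∂P/∂n| = f ρ V_g
|∂P/∂n| = 8.98×10⁻⁵ × 1.25 × 24.0 = 2.69×10⁻³ Pa/m

2.7×10⁻³ Pa/m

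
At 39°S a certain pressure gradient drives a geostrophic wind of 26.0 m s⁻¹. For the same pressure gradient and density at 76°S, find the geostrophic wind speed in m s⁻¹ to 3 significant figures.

With the same pressure gradient and density, V_g ∝ 1/f ∝ 1/sin φ.
V₂ = V₁ · sin φ₁ / sin φ₂ = 26.0 × sin 39° / sin 76°
V₂ = 26.0 × 0.6293/0.9703 = 16.9 m s⁻¹

16.9 m s⁻¹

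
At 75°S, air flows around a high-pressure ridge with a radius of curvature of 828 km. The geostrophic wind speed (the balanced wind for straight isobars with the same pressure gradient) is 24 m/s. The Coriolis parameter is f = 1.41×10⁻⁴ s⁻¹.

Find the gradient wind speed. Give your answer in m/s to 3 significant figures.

Around a high, pressure-gradient force acts outward with centrifugal, so Coriolis balances both:
fV = (1/ρ)|∂P/∂n| + V²/R  →  V² − fR·V + fR·V_g = 0
With fR = 1.41×10⁻⁴ × 828×10³ m = 117 m/s:
V = [fR − √((fR)² − 4 fR V_g)]/2 = [117 − √(117² − 4×117×24)]/2 = 33.8 m/s
Supergeostrophic (V > V_g = 24 m/s), as expected around a high.

33.8 m/s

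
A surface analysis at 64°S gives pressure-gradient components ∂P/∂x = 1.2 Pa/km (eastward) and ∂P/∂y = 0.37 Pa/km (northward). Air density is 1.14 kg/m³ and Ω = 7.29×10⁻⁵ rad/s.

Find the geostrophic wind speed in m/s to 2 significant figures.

8.4 m/s

Coriolis parameter at 64°S:
f = 2Ω sin φ = 2 × 7.29×10⁻⁵ × sin 64° = 1.31×10⁻⁴ s⁻¹
In the Southern Hemisphere f is negative: f = −1.31×10⁻⁴ s⁻¹.
Component geostrophic relations (x east, y north):
u_g = −(1/(fρ)) ∂P/∂y,  v_g = (1/(fρ)) ∂P/∂x
u_g = −(0.37×10⁻³)/(−1.31×10⁻⁴ × 1.14) = 2.48 m/s;  v_g = (1.2×10⁻³)/(−1.31×10⁻⁴ × 1.14) = −8.03 m/s
|V_g| = √(u_g² + v_g²) = 8.41 m/s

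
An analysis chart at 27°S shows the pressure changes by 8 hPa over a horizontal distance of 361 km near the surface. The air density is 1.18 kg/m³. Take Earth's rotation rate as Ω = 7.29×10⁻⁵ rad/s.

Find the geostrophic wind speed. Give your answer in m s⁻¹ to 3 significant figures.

Coriolis parameter at 27°S:
f = 2Ω sin φ = 2 × 7.29×10⁻⁵ × sin 27° = 6.62×10⁻⁵ s⁻¹
Pressure gradient: |∂P/∂n| = 800 Pa / 361000 m = 2.22×10⁻³ Pa/m
Geostrophic balance (pressure-gradient force = Coriolis force):
V_g = (1/(fρ)) |∂P/∂n| = 2.22×10⁻³ / (6.62×10⁻⁵ × 1.18) = 28.4 m/s

28.4 m s⁻¹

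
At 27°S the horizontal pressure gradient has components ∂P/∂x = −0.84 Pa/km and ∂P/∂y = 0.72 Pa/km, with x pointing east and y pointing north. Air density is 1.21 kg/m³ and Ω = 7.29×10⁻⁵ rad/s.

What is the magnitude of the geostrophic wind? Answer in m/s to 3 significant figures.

13.8 m/s

Coriolis parameter at 27°S:
f = 2Ω sin φ = 2 × 7.29×10⁻⁵ × sin 27° = 6.62×10⁻⁵ s⁻¹
In the Southern Hemisphere f is negative: f = −6.62×10⁻⁵ s⁻¹.
Component geostrophic relations (x east, y north):
u_g = −(1/(fρ)) ∂P/∂y,  v_g = (1/(fρ)) ∂P/∂x
u_g = −(0.72×10⁻³)/(−6.62×10⁻⁵ × 1.21) = 8.99 m/s;  v_g = (−0.84×10⁻³)/(−6.62×10⁻⁵ × 1.21) = 10.5 m/s
|V_g| = √(u_g² + v_g²) = 13.8 m/s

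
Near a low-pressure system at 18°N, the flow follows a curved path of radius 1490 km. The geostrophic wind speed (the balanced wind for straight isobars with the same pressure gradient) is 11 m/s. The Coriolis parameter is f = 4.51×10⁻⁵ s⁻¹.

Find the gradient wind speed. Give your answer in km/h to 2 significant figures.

35 km/h

Around a low, centrifugal force acts outward with Coriolis, so pressure-gradient force balances both:
(1/ρ)|∂P/∂n| = fV + V²/R  →  V² + fR·V − fR·V_g = 0
With fR = 4.51×10⁻⁵ × 1490×10³ m = 67.2 m/s:
V = [−fR + √((fR)² + 4 fR V_g)]/2 = [−67.2 + √(67.2² + 4×67.2×11)]/2 = 9.62 m/s
Subgeostrophic (V < V_g = 11 m/s), as expected around a low.
Converting: 9.62 m/s × 3.6 = 35 km/h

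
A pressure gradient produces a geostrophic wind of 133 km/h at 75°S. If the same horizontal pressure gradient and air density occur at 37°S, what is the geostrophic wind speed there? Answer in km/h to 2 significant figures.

210 km/h

With the same pressure gradient and density, V_g ∝ 1/f ∝ 1/sin φ.
V₂ = V₁ · sin φ₁ / sin φ₂ = 133 × sin 75° / sin 37°
V₂ = 133 × 0.9659/0.6018 = 210 km/h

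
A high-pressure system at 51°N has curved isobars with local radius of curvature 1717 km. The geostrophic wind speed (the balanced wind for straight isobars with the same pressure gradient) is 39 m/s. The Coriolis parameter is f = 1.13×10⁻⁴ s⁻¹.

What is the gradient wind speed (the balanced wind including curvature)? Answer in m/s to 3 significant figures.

Around a high, pressure-gradient force acts outward with centrifugal, so Coriolis balances both:
fV = (1/ρ)|∂P/∂n| + V²/R  →  V² − fR·V + fR·V_g = 0
With fR = 1.13×10⁻⁴ × 1717×10³ m = 194 m/s:
V = [fR − √((fR)² − 4 fR V_g)]/2 = [194 − √(194² − 4×194×39)]/2 = 54.1 m/s
Supergeostrophic (V > V_g = 39 m/s), as expected around a high.

54.1 m/s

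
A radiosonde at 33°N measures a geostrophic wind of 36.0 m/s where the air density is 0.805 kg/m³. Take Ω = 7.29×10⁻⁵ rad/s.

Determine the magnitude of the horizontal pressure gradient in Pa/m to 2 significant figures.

Coriolis parameter at 33°N:
f = 2Ω sin φ = 2 × 7.29×10⁻⁵ × sin 33° = 7.94×10⁻⁵ s⁻¹
Geostrophic balance rearranged: |∂P/∂n| = f ρ V_g
|∂P/∂n| = 7.94×10⁻⁵ × 0.805 × 36.0 = 2.30×10⁻³ Pa/m

2.3×10⁻³ Pa/m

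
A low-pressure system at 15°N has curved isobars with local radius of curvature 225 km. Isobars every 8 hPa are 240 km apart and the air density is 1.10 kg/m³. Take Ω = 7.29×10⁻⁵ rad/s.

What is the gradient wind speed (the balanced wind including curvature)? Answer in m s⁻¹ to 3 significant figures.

Coriolis parameter at 15°N:
f = 2Ω sin φ = 2 × 7.29×10⁻⁵ × sin 15° = 3.77×10⁻⁵ s⁻¹
Pressure gradient: |∂P/∂n| = 800 Pa / 240000 m = 3.33×10⁻³ Pa/m
Geostrophic speed: V_g = |∂P/∂n|/(fρ) = 3.33×10⁻³/(3.77×10⁻⁵ × 1.10) = 80.3 m/s
Around a low, centrifugal force acts outward with Coriolis, so pressure-gradient force balances both:
(1/ρ)|∂P/∂n| = fV + V²/R  →  V² + fR·V − fR·V_g = 0
With fR = 3.77×10⁻⁵ × 225×10³ m = 8.49 m/s:
V = [−fR + √((fR)² + 4 fR V_g)]/2 = [−8.49 + √(8.49² + 4×8.49×80.3)]/2 = 22.2 m/s
Subgeostrophic (V < V_g = 80.3 m/s), as expected around a low.

22.2 m s⁻¹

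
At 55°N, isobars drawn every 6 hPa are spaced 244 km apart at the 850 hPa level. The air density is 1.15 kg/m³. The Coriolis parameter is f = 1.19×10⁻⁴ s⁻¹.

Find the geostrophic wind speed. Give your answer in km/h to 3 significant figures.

64.7 km/h

Pressure gradient: |∂P/∂n| = 600 Pa / 244000 m = 2.46×10⁻³ Pa/m
Geostrophic balance (pressure-gradient force = Coriolis force):
V_g = (1/(fρ)) |∂P/∂n| = 2.46×10⁻³ / (1.19×10⁻⁴ × 1.15) = 18.0 m/s
Converting: 18.0 m/s × 3.6 = 64.7 km/h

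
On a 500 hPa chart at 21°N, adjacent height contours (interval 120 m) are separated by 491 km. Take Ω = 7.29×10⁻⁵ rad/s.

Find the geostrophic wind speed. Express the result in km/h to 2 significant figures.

Coriolis parameter at 21°N:
f = 2Ω sin φ = 2 × 7.29×10⁻⁵ × sin 21° = 5.23×10⁻⁵ s⁻¹
Height gradient: |∂Z/∂n| = 120 m / 491000 m = 2.44×10⁻⁴
On a pressure surface, geostrophic balance gives V_g = (g/f)|∂Z/∂n|:
V_g = 9.81 × 2.44×10⁻⁴ / 5.23×10⁻⁵ = 45.9 m/s
Converting: 45.9 m/s × 3.6 = 170 km/h

170 km/h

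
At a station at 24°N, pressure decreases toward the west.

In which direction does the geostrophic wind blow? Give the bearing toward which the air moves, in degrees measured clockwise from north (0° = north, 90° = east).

The pressure-gradient force points toward the west (bearing 270°).
Geostrophic balance: in the Northern Hemisphere the Coriolis force deflects motion to the right, so the geostrophic wind blows 90° to the right of the pressure-gradient force (low pressure on the left).
Rotating 270° by 90° clockwise gives 000° — the wind blows toward the north.

000°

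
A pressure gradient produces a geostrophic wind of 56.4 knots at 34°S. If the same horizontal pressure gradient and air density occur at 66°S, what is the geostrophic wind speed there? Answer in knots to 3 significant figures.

34.5 knots

With the same pressure gradient and density, V_g ∝ 1/f ∝ 1/sin φ.
V₂ = V₁ · sin φ₁ / sin φ₂ = 56.4 × sin 34° / sin 66°
V₂ = 56.4 × 0.5592/0.9135 = 34.5 knots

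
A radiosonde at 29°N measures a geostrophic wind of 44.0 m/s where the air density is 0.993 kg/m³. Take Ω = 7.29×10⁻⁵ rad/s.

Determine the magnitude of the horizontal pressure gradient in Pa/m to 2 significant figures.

Coriolis parameter at 29°N:
f = 2Ω sin φ = 2 × 7.29×10⁻⁵ × sin 29° = 7.07×10⁻⁵ s⁻¹
Geostrophic balance rearranged: |∂P/∂n| = f ρ V_g
|∂P/∂n| = 7.07×10⁻⁵ × 0.993 × 44.0 = 3.09×10⁻³ Pa/m

3.1×10⁻³ Pa/m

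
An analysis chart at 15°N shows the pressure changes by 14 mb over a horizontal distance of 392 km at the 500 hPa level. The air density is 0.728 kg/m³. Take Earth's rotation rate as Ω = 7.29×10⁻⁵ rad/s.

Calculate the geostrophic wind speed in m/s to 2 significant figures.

130 m/s

Coriolis parameter at 15°N:
f = 2Ω sin φ = 2 × 7.29×10⁻⁵ × sin 15° = 3.77×10⁻⁵ s⁻¹
Pressure gradient: |∂P/∂n| = 1400 Pa / 392000 m = 3.57×10⁻³ Pa/m
Geostrophic balance (pressure-gradient force = Coriolis force):
V_g = (1/(fρ)) |∂P/∂n| = 3.57×10⁻³ / (3.77×10⁻⁵ × 0.728) = 130 m/s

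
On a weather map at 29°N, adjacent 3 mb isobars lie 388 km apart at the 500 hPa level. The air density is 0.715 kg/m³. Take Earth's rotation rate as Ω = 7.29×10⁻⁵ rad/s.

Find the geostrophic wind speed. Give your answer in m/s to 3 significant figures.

Coriolis parameter at 29°N:
f = 2Ω sin φ = 2 × 7.29×10⁻⁵ × sin 29° = 7.07×10⁻⁵ s⁻¹
Pressure gradient: |∂P/∂n| = 300 Pa / 388000 m = 7.73×10⁻⁴ Pa/m
Geostrophic balance (pressure-gradient force = Coriolis force):
V_g = (1/(fρ)) |∂P/∂n| = 7.73×10⁻⁴ / (7.07×10⁻⁵ × 0.715) = 15.3 m/s

15.3 m/s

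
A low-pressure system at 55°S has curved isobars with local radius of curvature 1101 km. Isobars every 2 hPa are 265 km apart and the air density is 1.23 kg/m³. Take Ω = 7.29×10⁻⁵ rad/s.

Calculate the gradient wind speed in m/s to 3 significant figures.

Coriolis parameter at 55°S:
f = 2Ω sin φ = 2 × 7.29×10⁻⁵ × sin 55° = 1.19×10⁻⁴ s⁻¹
Pressure gradient: |∂P/∂n| = 200 Pa / 265000 m = 7.55×10⁻⁴ Pa/m
Geostrophic speed: V_g = |∂P/∂n|/(fρ) = 7.55×10⁻⁴/(1.19×10⁻⁴ × 1.23) = 5.14 m/s
Around a low, centrifugal force acts outward with Coriolis, so pressure-gradient force balances both:
(1/ρ)|∂P/∂n| = fV + V²/R  →  V² + fR·V − fR·V_g = 0
With fR = 1.19×10⁻⁴ × 1101×10³ m = 131 m/s:
V = [−fR + √((fR)² + 4 fR V_g)]/2 = [−131 + √(131² + 4×131×5.14)]/2 = 4.95 m/s
Subgeostrophic (V < V_g = 5.14 m/s), as expected around a low.

4.95 m/s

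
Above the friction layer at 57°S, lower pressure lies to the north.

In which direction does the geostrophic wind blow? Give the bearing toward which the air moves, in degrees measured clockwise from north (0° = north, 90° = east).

The pressure-gradient force points toward the north (bearing 000°).
Geostrophic balance: in the Southern Hemisphere the Coriolis force deflects motion to the left, so the geostrophic wind blows 90° to the left of the pressure-gradient force (low pressure on the right).
Rotating 000° by 90° counterclockwise gives 270° — the wind blows toward the west.

270°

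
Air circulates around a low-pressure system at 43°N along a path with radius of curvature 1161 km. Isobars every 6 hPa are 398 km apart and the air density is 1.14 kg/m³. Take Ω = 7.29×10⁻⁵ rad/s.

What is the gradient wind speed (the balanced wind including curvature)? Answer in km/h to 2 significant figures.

Coriolis parameter at 43°N:
f = 2Ω sin φ = 2 × 7.29×10⁻⁵ × sin 43° = 9.94×10⁻⁵ s⁻¹
Pressure gradient: |∂P/∂n| = 600 Pa / 398000 m = 1.51×10⁻³ Pa/m
Geostrophic speed: V_g = |∂P/∂n|/(fρ) = 1.51×10⁻³/(9.94×10⁻⁵ × 1.14) = 13.3 m/s
Around a low, centrifugal force acts outward with Coriolis, so pressure-gradient force balances both:
(1/ρ)|∂P/∂n| = fV + V²/R  →  V² + fR·V − fR·V_g = 0
With fR = 9.94×10⁻⁵ × 1161×10³ m = 115 m/s:
V = [−fR + √((fR)² + 4 fR V_g)]/2 = [−115 + √(115² + 4×115×13.3)]/2 = 12 m/s
Subgeostrophic (V < V_g = 13.3 m/s), as expected around a low.
Converting: 12 m/s × 3.6 = 43 km/h

43 km/h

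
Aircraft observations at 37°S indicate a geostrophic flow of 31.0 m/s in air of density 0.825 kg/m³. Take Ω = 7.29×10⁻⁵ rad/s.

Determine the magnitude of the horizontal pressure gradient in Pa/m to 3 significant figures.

2.24×10⁻³ Pa/m

Coriolis parameter at 37°S:
f = 2Ω sin φ = 2 × 7.29×10⁻⁵ × sin 37° = 8.77×10⁻⁵ s⁻¹
Geostrophic balance rearranged: |∂P/∂n| = f ρ V_g
|∂P/∂n| = 8.77×10⁻⁵ × 0.825 × 31.0 = 2.24×10⁻³ Pa/m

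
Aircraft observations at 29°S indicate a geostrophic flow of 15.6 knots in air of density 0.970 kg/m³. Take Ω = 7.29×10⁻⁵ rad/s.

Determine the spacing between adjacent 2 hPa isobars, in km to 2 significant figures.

Coriolis parameter at 29°S:
f = 2Ω sin φ = 2 × 7.29×10⁻⁵ × sin 29° = 7.07×10⁻⁵ s⁻¹
Wind speed in SI: 15.6 knots = 8.03 m/s
Geostrophic balance rearranged: |∂P/∂n| = f ρ V_g
|∂P/∂n| = 7.07×10⁻⁵ × 0.970 × 8.03 = 5.50×10⁻⁴ Pa/m
Isobar spacing: Δn = ΔP/|∂P/∂n| = 200 Pa / 5.50×10⁻⁴ Pa/m = 363469 m ≈ 360 km

360 km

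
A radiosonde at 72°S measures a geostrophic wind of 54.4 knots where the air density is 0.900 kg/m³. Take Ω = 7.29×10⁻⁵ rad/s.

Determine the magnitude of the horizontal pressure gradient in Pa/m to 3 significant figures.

Coriolis parameter at 72°S:
f = 2Ω sin φ = 2 × 7.29×10⁻⁵ × sin 72° = 1.39×10⁻⁴ s⁻¹
Wind speed in SI: 54.4 knots = 28.0 m/s
Geostrophic balance rearranged: |∂P/∂n| = f ρ V_g
|∂P/∂n| = 1.39×10⁻⁴ × 0.900 × 28.0 = 3.49×10⁻³ Pa/m

3.49×10⁻³ Pa/m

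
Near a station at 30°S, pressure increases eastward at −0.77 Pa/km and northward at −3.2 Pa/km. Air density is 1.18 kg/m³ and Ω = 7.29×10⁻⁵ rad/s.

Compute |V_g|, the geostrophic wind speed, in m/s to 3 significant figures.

Coriolis parameter at 30°S:
f = 2Ω sin φ = 2 × 7.29×10⁻⁵ × sin 30° = 7.29×10⁻⁵ s⁻¹
In the Southern Hemisphere f is negative: f = −7.29×10⁻⁵ s⁻¹.
Component geostrophic relations (x east, y north):
u_g = −(1/(fρ)) ∂P/∂y,  v_g = (1/(fρ)) ∂P/∂x
u_g = −(−3.2×10⁻³)/(−7.29×10⁻⁵ × 1.18) = −37.2 m/s;  v_g = (−0.77×10⁻³)/(−7.29×10⁻⁵ × 1.18) = 8.95 m/s
|V_g| = √(u_g² + v_g²) = 38.3 m/s

38.3 m/s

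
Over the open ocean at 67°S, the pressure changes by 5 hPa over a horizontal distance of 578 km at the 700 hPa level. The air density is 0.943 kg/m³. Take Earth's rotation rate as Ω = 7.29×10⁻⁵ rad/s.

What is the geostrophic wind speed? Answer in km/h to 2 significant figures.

Coriolis parameter at 67°S:
f = 2Ω sin φ = 2 × 7.29×10⁻⁵ × sin 67° = 1.34×10⁻⁴ s⁻¹
Pressure gradient: |∂P/∂n| = 500 Pa / 578000 m = 8.65×10⁻⁴ Pa/m
Geostrophic balance (pressure-gradient force = Coriolis force):
V_g = (1/(fρ)) |∂P/∂n| = 8.65×10⁻⁴ / (1.34×10⁻⁴ × 0.943) = 6.84 m/s
Converting: 6.84 m/s × 3.6 = 25 km/h

25 km/h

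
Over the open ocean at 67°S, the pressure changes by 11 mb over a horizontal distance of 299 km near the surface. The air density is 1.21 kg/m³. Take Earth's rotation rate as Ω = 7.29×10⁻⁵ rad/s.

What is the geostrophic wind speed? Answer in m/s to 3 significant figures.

22.7 m/s

Coriolis parameter at 67°S:
f = 2Ω sin φ = 2 × 7.29×10⁻⁵ × sin 67° = 1.34×10⁻⁴ s⁻¹
Pressure gradient: |∂P/∂n| = 1100 Pa / 299000 m = 3.68×10⁻³ Pa/m
Geostrophic balance (pressure-gradient force = Coriolis force):
V_g = (1/(fρ)) |∂P/∂n| = 3.68×10⁻³ / (1.34×10⁻⁴ × 1.21) = 22.7 m/s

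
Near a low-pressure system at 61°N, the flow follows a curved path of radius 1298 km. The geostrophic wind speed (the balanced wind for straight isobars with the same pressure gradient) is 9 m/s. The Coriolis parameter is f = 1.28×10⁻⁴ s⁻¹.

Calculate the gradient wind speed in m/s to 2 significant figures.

8.6 m/s

Around a low, centrifugal force acts outward with Coriolis, so pressure-gradient force balances both:
(1/ρ)|∂P/∂n| = fV + V²/R  →  V² + fR·V − fR·V_g = 0
With fR = 1.28×10⁻⁴ × 1298×10³ m = 166 m/s:
V = [−fR + √((fR)² + 4 fR V_g)]/2 = [−166 + √(166² + 4×166×9)]/2 = 8.56 m/s
Subgeostrophic (V < V_g = 9 m/s), as expected around a low.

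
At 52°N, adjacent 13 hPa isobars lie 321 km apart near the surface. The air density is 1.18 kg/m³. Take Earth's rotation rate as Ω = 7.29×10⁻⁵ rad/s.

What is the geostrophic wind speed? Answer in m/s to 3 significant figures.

Coriolis parameter at 52°N:
f = 2Ω sin φ = 2 × 7.29×10⁻⁵ × sin 52° = 1.15×10⁻⁴ s⁻¹
Pressure gradient: |∂P/∂n| = 1300 Pa / 321000 m = 4.05×10⁻³ Pa/m
Geostrophic balance (pressure-gradient force = Coriolis force):
V_g = (1/(fρ)) |∂P/∂n| = 4.05×10⁻³ / (1.15×10⁻⁴ × 1.18) = 29.9 m/s

29.9 m/s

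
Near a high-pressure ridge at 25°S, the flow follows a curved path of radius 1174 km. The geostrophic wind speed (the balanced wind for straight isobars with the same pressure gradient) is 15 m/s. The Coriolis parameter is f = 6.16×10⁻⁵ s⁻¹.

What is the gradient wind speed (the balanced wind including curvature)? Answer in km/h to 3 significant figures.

76.4 km/h

Around a high, pressure-gradient force acts outward with centrifugal, so Coriolis balances both:
fV = (1/ρ)|∂P/∂n| + V²/R  →  V² − fR·V + fR·V_g = 0
With fR = 6.16×10⁻⁵ × 1174×10³ m = 72.3 m/s:
V = [fR − √((fR)² − 4 fR V_g)]/2 = [72.3 − √(72.3² − 4×72.3×15)]/2 = 21.2 m/s
Supergeostrophic (V > V_g = 15 m/s), as expected around a high.
Converting: 21.2 m/s × 3.6 = 76.4 km/h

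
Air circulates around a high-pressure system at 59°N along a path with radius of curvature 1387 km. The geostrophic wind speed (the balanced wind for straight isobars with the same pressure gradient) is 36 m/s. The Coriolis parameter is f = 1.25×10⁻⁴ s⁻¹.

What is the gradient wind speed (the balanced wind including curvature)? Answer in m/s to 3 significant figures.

51.0 m/s

Around a high, pressure-gradient force acts outward with centrifugal, so Coriolis balances both:
fV = (1/ρ)|∂P/∂n| + V²/R  →  V² − fR·V + fR·V_g = 0
With fR = 1.25×10⁻⁴ × 1387×10³ m = 173 m/s:
V = [fR − √((fR)² − 4 fR V_g)]/2 = [173 − √(173² − 4×173×36)]/2 = 51 m/s
Supergeostrophic (V > V_g = 36 m/s), as expected around a high.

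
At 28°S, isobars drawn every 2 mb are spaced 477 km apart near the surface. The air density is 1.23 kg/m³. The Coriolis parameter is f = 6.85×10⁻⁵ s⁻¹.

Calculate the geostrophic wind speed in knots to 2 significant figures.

Pressure gradient: |∂P/∂n| = 200 Pa / 477000 m = 4.19×10⁻⁴ Pa/m
Geostrophic balance (pressure-gradient force = Coriolis force):
V_g = (1/(fρ)) |∂P/∂n| = 4.19×10⁻⁴ / (6.85×10⁻⁵ × 1.23) = 4.98 m/s
Converting: 4.98 m/s × 1.944 = 9.7 knots

9.7 knots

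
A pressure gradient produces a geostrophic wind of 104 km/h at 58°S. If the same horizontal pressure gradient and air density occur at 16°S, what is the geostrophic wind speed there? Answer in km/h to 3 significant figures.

With the same pressure gradient and density, V_g ∝ 1/f ∝ 1/sin φ.
V₂ = V₁ · sin φ₁ / sin φ₂ = 104 × sin 58° / sin 16°
V₂ = 104 × 0.8480/0.2756 = 320 km/h

320 km/h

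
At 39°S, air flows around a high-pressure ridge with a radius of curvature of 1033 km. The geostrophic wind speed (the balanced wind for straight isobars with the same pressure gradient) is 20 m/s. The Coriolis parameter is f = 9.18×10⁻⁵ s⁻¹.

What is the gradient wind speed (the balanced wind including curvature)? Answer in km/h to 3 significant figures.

Around a high, pressure-gradient force acts outward with centrifugal, so Coriolis balances both:
fV = (1/ρ)|∂P/∂n| + V²/R  →  V² − fR·V + fR·V_g = 0
With fR = 9.18×10⁻⁵ × 1033×10³ m = 94.8 m/s:
V = [fR − √((fR)² − 4 fR V_g)]/2 = [94.8 − √(94.8² − 4×94.8×20)]/2 = 28.7 m/s
Supergeostrophic (V > V_g = 20 m/s), as expected around a high.
Converting: 28.7 m/s × 3.6 = 103 km/h

103 km/h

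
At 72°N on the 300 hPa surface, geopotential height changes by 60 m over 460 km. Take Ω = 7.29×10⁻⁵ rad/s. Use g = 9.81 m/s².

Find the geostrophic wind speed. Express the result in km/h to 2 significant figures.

Coriolis parameter at 72°N:
f = 2Ω sin φ = 2 × 7.29×10⁻⁵ × sin 72° = 1.39×10⁻⁴ s⁻¹
Height gradient: |∂Z/∂n| = 60 m / 460000 m = 1.30×10⁻⁴
On a pressure surface, geostrophic balance gives V_g = (g/f)|∂Z/∂n|:
V_g = 9.81 × 1.30×10⁻⁴ / 1.39×10⁻⁴ = 9.23 m/s
Converting: 9.23 m/s × 3.6 = 33 km/h

33 km/h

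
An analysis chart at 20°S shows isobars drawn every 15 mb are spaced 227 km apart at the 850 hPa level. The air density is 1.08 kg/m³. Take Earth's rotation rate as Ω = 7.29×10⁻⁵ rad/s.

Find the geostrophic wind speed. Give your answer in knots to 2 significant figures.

240 knots

Coriolis parameter at 20°S:
f = 2Ω sin φ = 2 × 7.29×10⁻⁵ × sin 20° = 4.99×10⁻⁵ s⁻¹
Pressure gradient: |∂P/∂n| = 1500 Pa / 227000 m = 6.61×10⁻³ Pa/m
Geostrophic balance (pressure-gradient force = Coriolis force):
V_g = (1/(fρ)) |∂P/∂n| = 6.61×10⁻³ / (4.99×10⁻⁵ × 1.08) = 123 m/s
Converting: 123 m/s × 1.944 = 240 knots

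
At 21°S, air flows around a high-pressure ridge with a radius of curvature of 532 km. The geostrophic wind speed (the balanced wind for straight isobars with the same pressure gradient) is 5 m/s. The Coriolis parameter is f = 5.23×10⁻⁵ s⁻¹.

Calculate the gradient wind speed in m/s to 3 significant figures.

6.53 m/s

Around a high, pressure-gradient force acts outward with centrifugal, so Coriolis balances both:
fV = (1/ρ)|∂P/∂n| + V²/R  →  V² − fR·V + fR·V_g = 0
With fR = 5.23×10⁻⁵ × 532×10³ m = 27.8 m/s:
V = [fR − √((fR)² − 4 fR V_g)]/2 = [27.8 − √(27.8² − 4×27.8×5)]/2 = 6.53 m/s
Supergeostrophic (V > V_g = 5 m/s), as expected around a high.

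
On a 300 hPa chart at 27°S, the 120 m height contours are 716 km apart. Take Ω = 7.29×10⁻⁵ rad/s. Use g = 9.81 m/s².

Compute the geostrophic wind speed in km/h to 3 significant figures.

Coriolis parameter at 27°S:
f = 2Ω sin φ = 2 × 7.29×10⁻⁵ × sin 27° = 6.62×10⁻⁵ s⁻¹
Height gradient: |∂Z/∂n| = 120 m / 716000 m = 1.68×10⁻⁴
On a pressure surface, geostrophic balance gives V_g = (g/f)|∂Z/∂n|:
V_g = 9.81 × 1.68×10⁻⁴ / 6.62×10⁻⁵ = 24.8 m/s
Converting: 24.8 m/s × 3.6 = 89.4 km/h

89.4 km/h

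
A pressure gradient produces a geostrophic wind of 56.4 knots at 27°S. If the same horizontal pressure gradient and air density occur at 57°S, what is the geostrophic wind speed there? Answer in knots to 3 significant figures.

30.5 knots

With the same pressure gradient and density, V_g ∝ 1/f ∝ 1/sin φ.
V₂ = V₁ · sin φ₁ / sin φ₂ = 56.4 × sin 27° / sin 57°
V₂ = 56.4 × 0.4540/0.8387 = 30.5 knots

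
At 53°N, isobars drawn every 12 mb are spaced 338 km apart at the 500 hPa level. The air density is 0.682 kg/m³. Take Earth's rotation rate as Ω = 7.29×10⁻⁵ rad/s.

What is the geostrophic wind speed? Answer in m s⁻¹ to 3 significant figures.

Coriolis parameter at 53°N:
f = 2Ω sin φ = 2 × 7.29×10⁻⁵ × sin 53° = 1.16×10⁻⁴ s⁻¹
Pressure gradient: |∂P/∂n| = 1200 Pa / 338000 m = 3.55×10⁻³ Pa/m
Geostrophic balance (pressure-gradient force = Coriolis force):
V_g = (1/(fρ)) |∂P/∂n| = 3.55×10⁻³ / (1.16×10⁻⁴ × 0.682) = 44.7 m/s

44.7 m s⁻¹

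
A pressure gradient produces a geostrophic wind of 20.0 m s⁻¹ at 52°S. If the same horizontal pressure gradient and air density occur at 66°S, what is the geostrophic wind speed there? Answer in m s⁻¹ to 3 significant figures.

With the same pressure gradient and density, V_g ∝ 1/f ∝ 1/sin φ.
V₂ = V₁ · sin φ₁ / sin φ₂ = 20.0 × sin 52° / sin 66°
V₂ = 20.0 × 0.7880/0.9135 = 17.3 m s⁻¹

17.3 m s⁻¹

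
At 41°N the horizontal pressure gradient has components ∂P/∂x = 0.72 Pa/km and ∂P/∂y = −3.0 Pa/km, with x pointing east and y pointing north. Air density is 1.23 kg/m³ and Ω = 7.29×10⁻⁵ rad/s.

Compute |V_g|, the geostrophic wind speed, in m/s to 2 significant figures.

Coriolis parameter at 41°N:
f = 2Ω sin φ = 2 × 7.29×10⁻⁵ × sin 41° = 9.57×10⁻⁵ s⁻¹
Component geostrophic relations (x east, y north):
u_g = −(1/(fρ)) ∂P/∂y,  v_g = (1/(fρ)) ∂P/∂x
u_g = −(−3.0×10⁻³)/(9.57×10⁻⁵ × 1.23) = 25.5 m/s;  v_g = (0.72×10⁻³)/(9.57×10⁻⁵ × 1.23) = 6.12 m/s
|V_g| = √(u_g² + v_g²) = 26.2 m/s

26 m/s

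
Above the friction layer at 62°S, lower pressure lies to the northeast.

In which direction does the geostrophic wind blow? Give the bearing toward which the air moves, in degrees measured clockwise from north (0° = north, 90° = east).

315°

The pressure-gradient force points toward the northeast (bearing 045°).
Geostrophic balance: in the Southern Hemisphere the Coriolis force deflects motion to the left, so the geostrophic wind blows 90° to the left of the pressure-gradient force (low pressure on the right).
Rotating 045° by 90° counterclockwise gives 315° — the wind blows toward the northwest.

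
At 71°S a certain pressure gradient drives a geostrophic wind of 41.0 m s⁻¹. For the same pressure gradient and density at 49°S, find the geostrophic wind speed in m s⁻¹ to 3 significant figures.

51.4 m s⁻¹

With the same pressure gradient and density, V_g ∝ 1/f ∝ 1/sin φ.
V₂ = V₁ · sin φ₁ / sin φ₂ = 41.0 × sin 71° / sin 49°
V₂ = 41.0 × 0.9455/0.7547 = 51.4 m s⁻¹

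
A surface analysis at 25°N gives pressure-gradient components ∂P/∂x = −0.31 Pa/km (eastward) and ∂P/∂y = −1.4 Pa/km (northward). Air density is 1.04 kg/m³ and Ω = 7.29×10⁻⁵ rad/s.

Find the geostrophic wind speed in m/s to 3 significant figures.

Coriolis parameter at 25°N:
f = 2Ω sin φ = 2 × 7.29×10⁻⁵ × sin 25° = 6.16×10⁻⁵ s⁻¹
Component geostrophic relations (x east, y north):
u_g = −(1/(fρ)) ∂P/∂y,  v_g = (1/(fρ)) ∂P/∂x
u_g = −(−1.4×10⁻³)/(6.16×10⁻⁵ × 1.04) = 21.8 m/s;  v_g = (−0.31×10⁻³)/(6.16×10⁻⁵ × 1.04) = −4.84 m/s
|V_g| = √(u_g² + v_g²) = 22.4 m/s

22.4 m/s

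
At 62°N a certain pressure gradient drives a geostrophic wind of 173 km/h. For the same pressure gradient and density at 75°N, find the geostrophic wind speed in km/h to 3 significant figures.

With the same pressure gradient and density, V_g ∝ 1/f ∝ 1/sin φ.
V₂ = V₁ · sin φ₁ / sin φ₂ = 173 × sin 62° / sin 75°
V₂ = 173 × 0.8829/0.9659 = 158 km/h

158 km/h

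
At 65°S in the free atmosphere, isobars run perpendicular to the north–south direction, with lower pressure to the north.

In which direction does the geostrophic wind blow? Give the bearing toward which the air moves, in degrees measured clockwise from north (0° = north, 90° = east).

270°

The pressure-gradient force points toward the north (bearing 000°).
Geostrophic balance: in the Southern Hemisphere the Coriolis force deflects motion to the left, so the geostrophic wind blows 90° to the left of the pressure-gradient force (low pressure on the right).
Rotating 000° by 90° counterclockwise gives 270° — the wind blows toward the west.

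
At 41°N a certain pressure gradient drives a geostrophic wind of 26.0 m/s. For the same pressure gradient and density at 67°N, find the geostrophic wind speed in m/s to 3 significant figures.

With the same pressure gradient and density, V_g ∝ 1/f ∝ 1/sin φ.
V₂ = V₁ · sin φ₁ / sin φ₂ = 26.0 × sin 41° / sin 67°
V₂ = 26.0 × 0.6561/0.9205 = 18.5 m/s

18.5 m/s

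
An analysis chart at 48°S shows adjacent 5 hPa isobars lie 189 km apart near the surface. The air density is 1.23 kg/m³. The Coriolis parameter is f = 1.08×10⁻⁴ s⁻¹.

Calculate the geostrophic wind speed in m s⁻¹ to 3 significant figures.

Pressure gradient: |∂P/∂n| = 500 Pa / 189000 m = 2.65×10⁻³ Pa/m
Geostrophic balance (pressure-gradient force = Coriolis force):
V_g = (1/(fρ)) |∂P/∂n| = 2.65×10⁻³ / (1.08×10⁻⁴ × 1.23) = 19.9 m/s

19.9 m s⁻¹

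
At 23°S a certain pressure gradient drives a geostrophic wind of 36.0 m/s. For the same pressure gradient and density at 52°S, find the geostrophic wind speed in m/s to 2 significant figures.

With the same pressure gradient and density, V_g ∝ 1/f ∝ 1/sin φ.
V₂ = V₁ · sin φ₁ / sin φ₂ = 36.0 × sin 23° / sin 52°
V₂ = 36.0 × 0.3907/0.7880 = 18 m/s

18 m/s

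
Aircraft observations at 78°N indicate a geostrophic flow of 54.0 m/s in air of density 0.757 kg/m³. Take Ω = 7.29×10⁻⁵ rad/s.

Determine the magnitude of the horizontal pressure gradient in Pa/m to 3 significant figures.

5.83×10⁻³ Pa/m

Coriolis parameter at 78°N:
f = 2Ω sin φ = 2 × 7.29×10⁻⁵ × sin 78° = 1.43×10⁻⁴ s⁻¹
Geostrophic balance rearranged: |∂P/∂n| = f ρ V_g
|∂P/∂n| = 1.43×10⁻⁴ × 0.757 × 54.0 = 5.83×10⁻³ Pa/m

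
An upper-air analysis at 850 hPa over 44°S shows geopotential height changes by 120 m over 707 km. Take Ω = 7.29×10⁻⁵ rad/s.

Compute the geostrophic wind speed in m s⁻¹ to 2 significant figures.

Coriolis parameter at 44°S:
f = 2Ω sin φ = 2 × 7.29×10⁻⁵ × sin 44° = 1.01×10⁻⁴ s⁻¹
Height gradient: |∂Z/∂n| = 120 m / 707000 m = 1.70×10⁻⁴
On a pressure surface, geostrophic balance gives V_g = (g/f)|∂Z/∂n|:
V_g = 9.81 × 1.70×10⁻⁴ / 1.01×10⁻⁴ = 16.4 m/s

16 m s⁻¹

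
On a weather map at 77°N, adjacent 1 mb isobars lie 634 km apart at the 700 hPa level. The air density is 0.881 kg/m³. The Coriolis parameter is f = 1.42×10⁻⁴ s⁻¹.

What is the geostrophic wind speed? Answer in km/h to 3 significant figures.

Pressure gradient: |∂P/∂n| = 100 Pa / 634000 m = 1.58×10⁻⁴ Pa/m
Geostrophic balance (pressure-gradient force = Coriolis force):
V_g = (1/(fρ)) |∂P/∂n| = 1.58×10⁻⁴ / (1.42×10⁻⁴ × 0.881) = 1.26 m/s
Converting: 1.26 m/s × 3.6 = 4.54 km/h

4.54 km/h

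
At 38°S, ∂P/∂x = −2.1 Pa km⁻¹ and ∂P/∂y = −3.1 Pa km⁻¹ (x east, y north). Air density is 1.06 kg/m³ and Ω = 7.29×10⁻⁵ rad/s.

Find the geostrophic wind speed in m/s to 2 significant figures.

Coriolis parameter at 38°S:
f = 2Ω sin φ = 2 × 7.29×10⁻⁵ × sin 38° = 8.98×10⁻⁵ s⁻¹
In the Southern Hemisphere f is negative: f = −8.98×10⁻⁵ s⁻¹.
Component geostrophic relations (x east, y north):
u_g = −(1/(fρ)) ∂P/∂y,  v_g = (1/(fρ)) ∂P/∂x
u_g = −(−3.1×10⁻³)/(−8.98×10⁻⁵ × 1.06) = −32.6 m/s;  v_g = (−2.1×10⁻³)/(−8.98×10⁻⁵ × 1.06) = 22.1 m/s
|V_g| = √(u_g² + v_g²) = 39.4 m/s

39 m/s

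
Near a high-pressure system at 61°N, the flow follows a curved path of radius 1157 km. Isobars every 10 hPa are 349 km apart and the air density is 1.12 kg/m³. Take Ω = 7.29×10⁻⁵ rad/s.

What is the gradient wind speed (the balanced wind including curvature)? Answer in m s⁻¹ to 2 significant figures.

Coriolis parameter at 61°N:
f = 2Ω sin φ = 2 × 7.29×10⁻⁵ × sin 61° = 1.28×10⁻⁴ s⁻¹
Pressure gradient: |∂P/∂n| = 1000 Pa / 349000 m = 2.87×10⁻³ Pa/m
Geostrophic speed: V_g = |∂P/∂n|/(fρ) = 2.87×10⁻³/(1.28×10⁻⁴ × 1.12) = 20.1 m/s
Around a high, pressure-gradient force acts outward with centrifugal, so Coriolis balances both:
fV = (1/ρ)|∂P/∂n| + V²/R  →  V² − fR·V + fR·V_g = 0
With fR = 1.28×10⁻⁴ × 1157×10³ m = 148 m/s:
V = [fR − √((fR)² − 4 fR V_g)]/2 = [148 − √(148² − 4×148×20.1)]/2 = 24 m/s
Supergeostrophic (V > V_g = 20.1 m/s), as expected around a high.

24 m s⁻¹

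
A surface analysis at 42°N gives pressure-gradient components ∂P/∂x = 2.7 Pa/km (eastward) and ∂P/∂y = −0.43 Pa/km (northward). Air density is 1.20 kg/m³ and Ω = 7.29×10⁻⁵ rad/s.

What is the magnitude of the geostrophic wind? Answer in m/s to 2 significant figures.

23 m/s

Coriolis parameter at 42°N:
f = 2Ω sin φ = 2 × 7.29×10⁻⁵ × sin 42° = 9.76×10⁻⁵ s⁻¹
Component geostrophic relations (x east, y north):
u_g = −(1/(fρ)) ∂P/∂y,  v_g = (1/(fρ)) ∂P/∂x
u_g = −(−0.43×10⁻³)/(9.76×10⁻⁵ × 1.20) = 3.67 m/s;  v_g = (2.7×10⁻³)/(9.76×10⁻⁵ × 1.20) = 23.1 m/s
|V_g| = √(u_g² + v_g²) = 23.4 m/s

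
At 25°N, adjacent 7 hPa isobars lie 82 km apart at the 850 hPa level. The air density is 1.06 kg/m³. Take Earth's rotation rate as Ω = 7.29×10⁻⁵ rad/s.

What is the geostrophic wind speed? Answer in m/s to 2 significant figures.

130 m/s

Coriolis parameter at 25°N:
f = 2Ω sin φ = 2 × 7.29×10⁻⁵ × sin 25° = 6.16×10⁻⁵ s⁻¹
Pressure gradient: |∂P/∂n| = 700 Pa / 82000 m = 8.54×10⁻³ Pa/m
Geostrophic balance (pressure-gradient force = Coriolis force):
V_g = (1/(fρ)) |∂P/∂n| = 8.54×10⁻³ / (6.16×10⁻⁵ × 1.06) = 131 m/s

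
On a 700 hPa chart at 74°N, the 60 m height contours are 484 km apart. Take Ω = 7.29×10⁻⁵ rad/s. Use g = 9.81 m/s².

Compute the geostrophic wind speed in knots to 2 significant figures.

Coriolis parameter at 74°N:
f = 2Ω sin φ = 2 × 7.29×10⁻⁵ × sin 74° = 1.40×10⁻⁴ s⁻¹
Height gradient: |∂Z/∂n| = 60 m / 484000 m = 1.24×10⁻⁴
On a pressure surface, geostrophic balance gives V_g = (g/f)|∂Z/∂n|:
V_g = 9.81 × 1.24×10⁻⁴ / 1.40×10⁻⁴ = 8.68 m/s
Converting: 8.68 m/s × 1.944 = 17 knots

17 knots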